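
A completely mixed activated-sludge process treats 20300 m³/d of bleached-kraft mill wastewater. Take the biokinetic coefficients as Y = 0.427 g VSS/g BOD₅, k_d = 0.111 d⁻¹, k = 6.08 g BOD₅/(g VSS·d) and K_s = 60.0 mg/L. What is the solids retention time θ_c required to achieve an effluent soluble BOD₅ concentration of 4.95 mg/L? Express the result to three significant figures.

θ_c ≈ 11.5 d

Specific growth rate at S = 4.95 mg/L: μ = YkS/(K_s+S) = 0.427·6.08·4.95/(60.0+4.95) = 0.1979 d⁻¹.
1/θ_c = 0.1979 − 0.111 = 0.08686 d⁻¹, so θ_c = 11.51 d.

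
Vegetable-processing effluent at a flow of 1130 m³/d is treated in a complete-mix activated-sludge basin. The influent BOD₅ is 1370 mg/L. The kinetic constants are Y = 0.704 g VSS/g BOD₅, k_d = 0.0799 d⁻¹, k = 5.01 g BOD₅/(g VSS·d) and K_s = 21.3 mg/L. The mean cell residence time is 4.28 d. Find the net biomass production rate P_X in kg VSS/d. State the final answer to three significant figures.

From the Monod/SRT balance for a CMAS, S = K_s·(1+k_d θ_c)/[θ_c·(Y k − k_d) − 1] = 21.3 × (1 + 0.0799 × 4.28) / [4.28 × (0.704 × 5.01 − 0.0799) − 1] = 28.58 / 13.75 = 2.078 mg/L.
The observed yield is Y_obs = Y/(1 + k_d·θ_c) = 0.704 / (1 + 0.0799 × 4.28) = 0.704 / 1.342 = 0.5246 g VSS per g BOD₅ removed.
Q·(S₀ − S) = 1130 × (1370 − 2.08) × 10⁻³ = 1546 kg/d removed.
So the net sludge growth is P_X = 0.5246 × 1546 = 810.9 kg VSS/d.

P_X ≈ 811 kg VSS/d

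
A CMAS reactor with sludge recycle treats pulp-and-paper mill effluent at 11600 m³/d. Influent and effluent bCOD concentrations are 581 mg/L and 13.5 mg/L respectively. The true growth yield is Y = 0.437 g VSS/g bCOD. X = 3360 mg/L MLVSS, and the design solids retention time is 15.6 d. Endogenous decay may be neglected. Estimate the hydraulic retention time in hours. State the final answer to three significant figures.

With k_d = 0 the design equation reduces to V = Y Q (S₀−S) θ_c / X = 0.437 × 11600 × (581 − 13.5) × 15.6 / 3360 = 13356 m³.
Hydraulic retention time τ = V/Q = 13356 / 11600 = 1.151 d = 27.63 h.

τ ≈ 27.6 h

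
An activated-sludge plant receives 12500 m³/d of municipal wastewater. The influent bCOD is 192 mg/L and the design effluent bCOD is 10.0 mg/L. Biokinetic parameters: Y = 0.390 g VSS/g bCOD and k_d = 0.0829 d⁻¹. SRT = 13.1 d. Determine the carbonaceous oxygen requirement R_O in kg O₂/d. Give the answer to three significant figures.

R_O ≈ 1670 kg O₂/d

The observed yield is Y_obs = Y/(1 + k_d·θ_c) = 0.390 / (1 + 0.0829 × 13.1) = 0.390 / 2.086 = 0.1870 g VSS per g bCOD removed.
Q·(S₀ − S) = 12500 × (192 − 10.0) × 10⁻³ = 2275 kg/d removed.
Net sludge production P_X = 0.1870 × 2275 = 425.3 kg VSS/d.
Carbonaceous O₂ demand = substrate oxidised − cell-mass equivalent = 2275 − 1.42 × 425.3 = 1671 kg O₂/d.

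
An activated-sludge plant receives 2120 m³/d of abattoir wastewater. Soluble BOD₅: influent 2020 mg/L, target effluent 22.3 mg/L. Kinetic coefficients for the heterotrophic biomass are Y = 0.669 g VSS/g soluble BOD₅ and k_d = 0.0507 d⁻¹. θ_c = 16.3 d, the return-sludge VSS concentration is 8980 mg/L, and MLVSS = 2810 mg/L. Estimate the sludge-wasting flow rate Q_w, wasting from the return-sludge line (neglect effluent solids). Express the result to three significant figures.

Q_w ≈ 173 m³/d

Rearranging the biomass balance for a CMAS with decay, V = Y·Q·ΔS·θ_c / [X·(1+k_d θ_c)] = 0.669 × 2120 × (2020 − 22.3) × 16.3 / [2810 × (1 + 0.0507 × 16.3)] = 4.62×10^7 / 5132 = 8999 m³.
Q_w = (V·X)/(θ_c X_r) = 8999 × 2810 / (16.3 × 8980) = 172.7 m³/d.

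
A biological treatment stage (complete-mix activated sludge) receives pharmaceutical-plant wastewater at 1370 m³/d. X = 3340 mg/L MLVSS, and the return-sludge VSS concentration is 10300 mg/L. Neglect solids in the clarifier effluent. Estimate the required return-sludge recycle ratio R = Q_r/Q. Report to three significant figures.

R ≈ 0.480

R = Q_r/Q = X/(X_r − X) = 3340 / (10300 − 3340) = 0.4799.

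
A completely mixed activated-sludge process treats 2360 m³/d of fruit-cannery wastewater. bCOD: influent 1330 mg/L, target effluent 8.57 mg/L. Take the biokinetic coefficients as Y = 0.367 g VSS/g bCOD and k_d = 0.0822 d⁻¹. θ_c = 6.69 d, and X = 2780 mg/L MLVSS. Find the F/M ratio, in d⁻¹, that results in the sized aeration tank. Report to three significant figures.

From the SRT design equation V = Y Q (S₀−S) θ_c / [X (1 + k_d θ_c)] = 0.367 × 2360 × (1330 − 8.57) × 6.69 / [2780 × (1 + 0.0822 × 6.69)] = 7.66×10^6 / 4309 = 1777 m³.
Food-to-microorganism ratio F/M = Q S₀ / (V X) = 2360 × 1330 / (1777 × 2780) = 0.6354 d⁻¹.

F/M ≈ 0.635 d⁻¹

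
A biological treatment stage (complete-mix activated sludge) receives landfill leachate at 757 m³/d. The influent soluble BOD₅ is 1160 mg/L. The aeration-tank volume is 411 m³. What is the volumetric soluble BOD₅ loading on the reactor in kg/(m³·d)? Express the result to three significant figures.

L_v = Q S₀ / V = 757 × 1160 × 10⁻³ / 411.0 = 2.137 kg/(m³·d).

L_v ≈ 2.14 kg soluble BOD₅/(m³·d)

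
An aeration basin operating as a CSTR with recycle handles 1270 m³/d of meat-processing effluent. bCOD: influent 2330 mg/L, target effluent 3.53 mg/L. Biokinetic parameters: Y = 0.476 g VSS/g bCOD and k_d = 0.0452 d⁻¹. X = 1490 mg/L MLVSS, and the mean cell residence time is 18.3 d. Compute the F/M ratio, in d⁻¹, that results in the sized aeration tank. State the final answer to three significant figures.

Rearranging the biomass balance for a CMAS with decay, V = Y·Q·ΔS·θ_c / [X·(1+k_d θ_c)] = 0.476 × 1270 × (2330 − 3.53) × 18.3 / [1490 × (1 + 0.0452 × 18.3)] = 2.57×10^7 / 2722 = 9454 m³.
Food-to-microorganism ratio F/M = Q S₀ / (V X) = 1270 × 2330 / (9454 × 1490) = 0.2101 d⁻¹.

F/M ≈ 0.210 d⁻¹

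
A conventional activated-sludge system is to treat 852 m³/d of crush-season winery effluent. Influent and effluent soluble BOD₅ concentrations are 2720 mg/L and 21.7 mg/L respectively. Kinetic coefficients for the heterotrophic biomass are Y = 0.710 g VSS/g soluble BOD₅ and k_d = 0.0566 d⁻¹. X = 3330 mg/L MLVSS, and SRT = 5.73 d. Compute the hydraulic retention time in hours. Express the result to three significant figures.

Rearranging the biomass balance for a CMAS with decay, V = Y·Q·ΔS·θ_c / [X·(1+k_d θ_c)] = 0.710 × 852 × (2720 − 21.7) × 5.73 / [3330 × (1 + 0.0566 × 5.73)] = 9.35×10^6 / 4410 = 2121 m³.
Hydraulic retention time τ = V/Q = 2121 / 852 = 2.489 d = 59.74 h.

τ ≈ 59.7 h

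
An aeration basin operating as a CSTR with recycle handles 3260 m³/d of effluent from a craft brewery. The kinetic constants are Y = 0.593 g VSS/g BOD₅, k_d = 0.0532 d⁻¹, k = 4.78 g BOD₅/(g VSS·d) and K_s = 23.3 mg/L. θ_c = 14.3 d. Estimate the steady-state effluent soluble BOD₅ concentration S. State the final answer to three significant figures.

Effluent substrate depends only on kinetics and SRT: S = K_s(1 + k_d θ_c) / [θ_c(Yk − k_d) − 1] = 23.3 × (1 + 0.0532 × 14.3) / [14.3 × (0.593 × 4.78 − 0.0532) − 1] = 41.03 / 38.77 = 1.058 mg/L.

S ≈ 1.06 mg/L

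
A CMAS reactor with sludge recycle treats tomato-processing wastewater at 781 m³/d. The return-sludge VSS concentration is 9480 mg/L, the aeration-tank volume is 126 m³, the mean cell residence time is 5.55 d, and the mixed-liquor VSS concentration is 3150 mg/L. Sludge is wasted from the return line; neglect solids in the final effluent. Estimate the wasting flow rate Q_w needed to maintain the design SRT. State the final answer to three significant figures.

Q_w ≈ 7.54 m³/d

θ_c = V·X/(Q_w·X_r) when wasting from the recycle, so Q_w = V·X/(θ_c·X_r) = 126.0 × 3150 / (5.55 × 9480) = 7.544 m³/d.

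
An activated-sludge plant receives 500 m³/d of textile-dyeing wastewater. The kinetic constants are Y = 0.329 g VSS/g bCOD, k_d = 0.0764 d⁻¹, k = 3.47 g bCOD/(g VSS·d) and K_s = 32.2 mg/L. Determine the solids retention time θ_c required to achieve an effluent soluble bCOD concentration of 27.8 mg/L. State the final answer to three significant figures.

At the target effluent, Y k S/(K_s+S) = 0.329×3.47×27.8/60.00 = 0.5290 d⁻¹.
θ_c = 1/(μ − k_d) = 1/(0.5290 − 0.0764) = 1/0.4526 = 2.210 d.

θ_c ≈ 2.21 d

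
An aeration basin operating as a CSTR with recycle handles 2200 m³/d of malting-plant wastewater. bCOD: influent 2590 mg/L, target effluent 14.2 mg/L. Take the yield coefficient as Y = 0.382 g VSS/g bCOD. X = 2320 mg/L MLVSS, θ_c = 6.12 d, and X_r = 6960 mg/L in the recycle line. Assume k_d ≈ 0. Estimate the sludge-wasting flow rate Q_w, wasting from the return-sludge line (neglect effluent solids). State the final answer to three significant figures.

Q_w ≈ 311 m³/d

V·X = Y·Q·ΔS·θ_c gives V = 0.382 × 2200 × (2590 − 14.2) × 6.12 / 2320 = 5710 m³.
Wasting from the return line (neglecting effluent solids): Q_w = V·X / (θ_c·X_r) = 5710 × 2320 / (6.12 × 6960) = 311.0 m³/d.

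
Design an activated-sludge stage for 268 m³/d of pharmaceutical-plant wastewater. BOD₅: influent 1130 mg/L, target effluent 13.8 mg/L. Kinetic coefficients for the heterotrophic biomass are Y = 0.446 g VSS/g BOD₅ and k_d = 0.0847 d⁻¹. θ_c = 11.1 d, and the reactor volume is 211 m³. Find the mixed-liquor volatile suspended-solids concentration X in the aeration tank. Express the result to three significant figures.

X ≈ 3620 mg/L

Solving the biomass balance for X: X = Y Q (S₀−S) θ_c / [V (1+k_d θ_c)] = 0.446 × 268 × (1130 − 13.8) × 11.1 / [211 × (1 + 0.0847 × 11.1)] = 3618 mg/L.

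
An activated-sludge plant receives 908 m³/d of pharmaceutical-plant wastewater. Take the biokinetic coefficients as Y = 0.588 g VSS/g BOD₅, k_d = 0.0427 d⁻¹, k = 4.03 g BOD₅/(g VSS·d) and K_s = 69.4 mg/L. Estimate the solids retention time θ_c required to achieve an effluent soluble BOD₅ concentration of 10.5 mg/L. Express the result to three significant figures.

At the target effluent, Y k S/(K_s+S) = 0.588×4.03×10.5/79.90 = 0.3114 d⁻¹.
Then 1/θ_c = μ − k_d = 0.3114 − 0.0427 = 0.2687 d⁻¹, giving θ_c = 3.722 d.

θ_c ≈ 3.72 d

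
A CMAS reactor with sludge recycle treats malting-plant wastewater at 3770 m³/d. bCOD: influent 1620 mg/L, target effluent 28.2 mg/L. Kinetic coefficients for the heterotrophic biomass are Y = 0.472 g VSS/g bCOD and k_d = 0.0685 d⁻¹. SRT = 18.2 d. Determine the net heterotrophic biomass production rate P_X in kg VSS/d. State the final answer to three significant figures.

P_X ≈ 1260 kg VSS/d

Observed yield with endogenous decay: Y_obs = Y / (1 + k_d·θ_c) = 0.472 / (1 + 0.0685 × 18.2) = 0.472 / 2.247 = 0.2101 g VSS/g bCOD.
Mass of bCOD removed per day: Q(S₀ − S) = 3770 × 1592 g/m³ = 6001 kg/d.
So the net sludge growth is P_X = 0.2101 × 6001 = 1261 kg VSS/d.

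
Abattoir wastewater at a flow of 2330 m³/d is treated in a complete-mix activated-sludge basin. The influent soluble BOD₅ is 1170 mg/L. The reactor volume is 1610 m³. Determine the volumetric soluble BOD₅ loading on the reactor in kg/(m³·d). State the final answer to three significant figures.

L_v ≈ 1.69 kg soluble BOD₅/(m³·d)

L_v = Q S₀ / V = 2330 × 1170 × 10⁻³ / 1610 = 1.693 kg/(m³·d).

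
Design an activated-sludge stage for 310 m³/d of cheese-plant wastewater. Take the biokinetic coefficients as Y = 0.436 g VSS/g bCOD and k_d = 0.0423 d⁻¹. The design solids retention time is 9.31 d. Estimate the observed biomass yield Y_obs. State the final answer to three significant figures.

The observed yield is Y_obs = Y/(1 + k_d·θ_c) = 0.436 / (1 + 0.0423 × 9.31) = 0.436 / 1.394 = 0.3128 g VSS per g bCOD removed.

Y_obs ≈ 0.313 g VSS/g bCOD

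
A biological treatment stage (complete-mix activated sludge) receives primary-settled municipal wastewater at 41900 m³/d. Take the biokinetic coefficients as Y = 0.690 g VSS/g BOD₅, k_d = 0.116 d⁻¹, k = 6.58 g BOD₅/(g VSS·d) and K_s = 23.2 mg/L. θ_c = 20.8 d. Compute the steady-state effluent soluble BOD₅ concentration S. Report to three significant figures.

S ≈ 0.870 mg/L

Effluent substrate depends only on kinetics and SRT: S = K_s(1 + k_d θ_c) / [θ_c(Yk − k_d) − 1] = 23.2 × (1 + 0.116 × 20.8) / [20.8 × (0.690 × 6.58 − 0.116) − 1] = 79.18 / 91.02 = 0.8699 mg/L.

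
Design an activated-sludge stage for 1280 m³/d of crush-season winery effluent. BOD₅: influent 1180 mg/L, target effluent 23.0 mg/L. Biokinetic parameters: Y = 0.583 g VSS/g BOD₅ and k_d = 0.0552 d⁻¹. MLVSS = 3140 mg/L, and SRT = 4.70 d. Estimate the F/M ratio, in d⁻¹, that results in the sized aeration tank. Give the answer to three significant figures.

F/M ≈ 0.469 d⁻¹

From the SRT design equation V = Y Q (S₀−S) θ_c / [X (1 + k_d θ_c)] = 0.583 × 1280 × (1180 − 23.0) × 4.70 / [3140 × (1 + 0.0552 × 4.70)] = 4.06×10^6 / 3955 = 1026 m³.
F/M = applied load / biomass = Q·S₀/(V·X) = 1280 × 1180 / (1026 × 3140) = 0.4688 d⁻¹.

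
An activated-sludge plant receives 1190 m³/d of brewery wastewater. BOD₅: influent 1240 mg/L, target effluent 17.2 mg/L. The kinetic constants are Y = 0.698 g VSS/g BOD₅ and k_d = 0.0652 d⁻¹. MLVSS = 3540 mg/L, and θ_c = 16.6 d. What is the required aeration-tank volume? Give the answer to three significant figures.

V ≈ 2290 m³

Rearranging the biomass balance for a CMAS with decay, V = Y·Q·ΔS·θ_c / [X·(1+k_d θ_c)] = 0.698 × 1190 × (1240 − 17.2) × 16.6 / [3540 × (1 + 0.0652 × 16.6)] = 1.69×10^7 / 7371 = 2287 m³.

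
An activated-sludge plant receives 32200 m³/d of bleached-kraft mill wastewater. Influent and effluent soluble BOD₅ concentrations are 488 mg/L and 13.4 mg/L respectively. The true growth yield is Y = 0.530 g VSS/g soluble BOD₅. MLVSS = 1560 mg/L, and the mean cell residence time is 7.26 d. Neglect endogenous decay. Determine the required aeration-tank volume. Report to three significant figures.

Biomass mass balance (decay neglected): V·X = Y·Q·(S₀ − S)·θ_c, so V = 0.530 × 32200 × (488 − 13.4) × 7.26 / 1560 = 37694 m³.

V ≈ 37700 m³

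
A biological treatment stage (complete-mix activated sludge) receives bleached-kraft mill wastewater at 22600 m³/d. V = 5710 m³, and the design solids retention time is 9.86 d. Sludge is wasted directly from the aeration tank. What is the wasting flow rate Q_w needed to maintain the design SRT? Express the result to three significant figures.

With mixed-liquor wasting, θ_c = V/Q_w, so Q_w = V/θ_c = 5710/9.86 = 579.1 m³/d.

Q_w ≈ 579 m³/d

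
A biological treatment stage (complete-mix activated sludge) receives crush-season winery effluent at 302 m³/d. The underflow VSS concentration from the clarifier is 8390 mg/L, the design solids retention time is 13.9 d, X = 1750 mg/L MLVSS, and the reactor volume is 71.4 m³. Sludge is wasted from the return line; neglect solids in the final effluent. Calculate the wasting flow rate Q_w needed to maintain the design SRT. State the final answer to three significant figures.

Q_w ≈ 1.07 m³/d

Wasting from the return line (neglecting effluent solids): Q_w = V·X / (θ_c·X_r) = 71.40 × 1750 / (13.9 × 8390) = 1.071 m³/d.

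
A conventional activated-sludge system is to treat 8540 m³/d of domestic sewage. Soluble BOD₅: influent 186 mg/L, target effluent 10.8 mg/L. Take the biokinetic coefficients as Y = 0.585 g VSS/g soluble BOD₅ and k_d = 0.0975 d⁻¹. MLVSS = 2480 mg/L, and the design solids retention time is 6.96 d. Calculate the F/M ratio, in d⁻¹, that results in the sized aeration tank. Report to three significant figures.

Steady-state biomass mass balance: V·X·(1 + k_d·θ_c) = Y·Q·(S₀ − S)·θ_c, so V = 0.585 × 8540 × (186 − 10.8) × 6.96 / [2480 × (1 + 0.0975 × 6.96)] = 6.09×10^6 / 4163 = 1463 m³.
F/M = applied load / biomass = Q·S₀/(V·X) = 8540 × 186 / (1463 × 2480) = 0.4377 d⁻¹.

F/M ≈ 0.438 d⁻¹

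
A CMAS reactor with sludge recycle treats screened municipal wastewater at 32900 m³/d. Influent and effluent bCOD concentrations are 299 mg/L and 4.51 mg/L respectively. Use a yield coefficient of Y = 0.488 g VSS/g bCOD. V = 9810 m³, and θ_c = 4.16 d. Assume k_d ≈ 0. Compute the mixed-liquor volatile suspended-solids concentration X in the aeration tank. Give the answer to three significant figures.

X ≈ 2000 mg/L

From V·X = Y·Q·(S₀ − S)·θ_c (decay neglected): X = 0.488 × 32900 × (299 − 4.51) × 4.16 / 9810 = 2005 mg/L.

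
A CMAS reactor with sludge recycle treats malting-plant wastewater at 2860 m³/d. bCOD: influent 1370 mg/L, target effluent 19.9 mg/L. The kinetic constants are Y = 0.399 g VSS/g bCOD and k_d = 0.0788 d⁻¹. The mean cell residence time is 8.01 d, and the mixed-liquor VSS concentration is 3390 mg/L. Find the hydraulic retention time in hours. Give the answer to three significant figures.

τ ≈ 18.7 h

From the SRT design equation V = Y Q (S₀−S) θ_c / [X (1 + k_d θ_c)] = 0.399 × 2860 × (1370 − 19.9) × 8.01 / [3390 × (1 + 0.0788 × 8.01)] = 1.23×10^7 / 5530 = 2232 m³.
HRT = V/Q = 2232 m³ / 2860 m³·d⁻¹ = 0.7803 d × 24 = 18.73 h.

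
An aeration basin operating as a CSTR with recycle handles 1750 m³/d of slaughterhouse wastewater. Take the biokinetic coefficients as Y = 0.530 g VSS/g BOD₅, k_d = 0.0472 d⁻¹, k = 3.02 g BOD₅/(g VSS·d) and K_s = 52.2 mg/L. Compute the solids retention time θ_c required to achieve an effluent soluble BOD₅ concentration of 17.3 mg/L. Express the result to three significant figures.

At the target effluent, Y k S/(K_s+S) = 0.530×3.02×17.3/69.50 = 0.3984 d⁻¹.
1/θ_c = 0.3984 − 0.0472 = 0.3512 d⁻¹, so θ_c = 2.847 d.

θ_c ≈ 2.85 d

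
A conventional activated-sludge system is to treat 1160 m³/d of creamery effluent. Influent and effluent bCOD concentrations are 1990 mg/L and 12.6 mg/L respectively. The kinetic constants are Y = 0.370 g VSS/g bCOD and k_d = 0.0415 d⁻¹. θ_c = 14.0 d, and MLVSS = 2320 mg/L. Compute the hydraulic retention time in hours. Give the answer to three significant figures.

Rearranging the biomass balance for a CMAS with decay, V = Y·Q·ΔS·θ_c / [X·(1+k_d θ_c)] = 0.370 × 1160 × (1990 − 12.6) × 14.0 / [2320 × (1 + 0.0415 × 14.0)] = 1.19×10^7 / 3668 = 3239 m³.
τ = V/Q = 3239/1160 = 2.793 d, or 67.02 h.

τ ≈ 67.0 h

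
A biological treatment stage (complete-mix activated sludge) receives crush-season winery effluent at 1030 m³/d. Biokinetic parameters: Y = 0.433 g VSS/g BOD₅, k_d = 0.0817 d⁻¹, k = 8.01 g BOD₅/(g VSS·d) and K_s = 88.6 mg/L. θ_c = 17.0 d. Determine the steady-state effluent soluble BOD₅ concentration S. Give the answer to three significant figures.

For a completely mixed reactor with recycle the Lawrence–McCarty relation gives S = K_s·(1 + k_d·θ_c) / [θ_c·(Y·k − k_d) − 1] = 88.6 × (1 + 0.0817 × 17.0) / [17.0 × (0.433 × 8.01 − 0.0817) − 1] = 211.7 / 56.57 = 3.741 mg/L.

S ≈ 3.74 mg/L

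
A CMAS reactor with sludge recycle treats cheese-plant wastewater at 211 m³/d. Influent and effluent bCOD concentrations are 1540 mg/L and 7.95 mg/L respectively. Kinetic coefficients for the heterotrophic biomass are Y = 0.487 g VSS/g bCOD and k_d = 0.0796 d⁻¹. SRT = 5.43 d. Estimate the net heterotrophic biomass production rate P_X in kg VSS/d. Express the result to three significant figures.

P_X ≈ 110 kg VSS/d

Observed yield with endogenous decay: Y_obs = Y / (1 + k_d·θ_c) = 0.487 / (1 + 0.0796 × 5.43) = 0.487 / 1.432 = 0.3400 g VSS/g bCOD.
Substrate removed = Q·(S₀ − S) = 211 m³/d × (1540 − 7.95) g/m³ = 3.23×10^5 g/d = 323.3 kg/d.
Biomass produced: P_X = Y_obs·Q·ΔS = 0.3400 × 323.3 ≈ 109.9 kg VSS/d.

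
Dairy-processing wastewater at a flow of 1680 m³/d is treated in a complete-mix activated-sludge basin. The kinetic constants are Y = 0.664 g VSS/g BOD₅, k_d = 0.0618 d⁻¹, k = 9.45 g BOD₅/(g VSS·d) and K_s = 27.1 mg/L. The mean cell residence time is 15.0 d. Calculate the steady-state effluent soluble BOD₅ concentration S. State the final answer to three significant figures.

S ≈ 0.566 mg/L

From the Monod/SRT balance for a CMAS, S = K_s·(1+k_d θ_c)/[θ_c·(Y k − k_d) − 1] = 27.1 × (1 + 0.0618 × 15.0) / [15.0 × (0.664 × 9.45 − 0.0618) − 1] = 52.22 / 92.20 = 0.5664 mg/L.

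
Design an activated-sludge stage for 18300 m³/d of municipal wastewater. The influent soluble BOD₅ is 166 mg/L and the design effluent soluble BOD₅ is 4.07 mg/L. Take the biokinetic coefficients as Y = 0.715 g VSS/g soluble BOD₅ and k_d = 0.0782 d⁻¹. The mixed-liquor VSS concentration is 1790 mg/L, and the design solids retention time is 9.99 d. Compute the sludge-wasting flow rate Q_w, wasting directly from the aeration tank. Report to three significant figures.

Q_w ≈ 665 m³/d

Rearranging the biomass balance for a CMAS with decay, V = Y·Q·ΔS·θ_c / [X·(1+k_d θ_c)] = 0.715 × 18300 × (166 − 4.07) × 9.99 / [1790 × (1 + 0.0782 × 9.99)] = 2.12×10^7 / 3188 = 6639 m³.
With mixed-liquor wasting, θ_c = V/Q_w, so Q_w = V/θ_c = 6639/9.99 = 664.5 m³/d.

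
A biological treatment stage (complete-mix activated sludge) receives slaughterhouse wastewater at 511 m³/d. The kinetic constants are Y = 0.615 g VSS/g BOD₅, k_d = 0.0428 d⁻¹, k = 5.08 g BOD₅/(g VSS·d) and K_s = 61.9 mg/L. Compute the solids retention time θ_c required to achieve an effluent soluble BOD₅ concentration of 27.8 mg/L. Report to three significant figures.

From 1/θ_c = Y·k·S/(K_s + S) − k_d: Y·k·S/(K_s+S) = 0.615 × 5.08 × 27.8 / (61.9 + 27.8) = 0.9683 d⁻¹.
θ_c = 1/(μ − k_d) = 1/(0.9683 − 0.0428) = 1/0.9255 = 1.081 d.

θ_c ≈ 1.08 d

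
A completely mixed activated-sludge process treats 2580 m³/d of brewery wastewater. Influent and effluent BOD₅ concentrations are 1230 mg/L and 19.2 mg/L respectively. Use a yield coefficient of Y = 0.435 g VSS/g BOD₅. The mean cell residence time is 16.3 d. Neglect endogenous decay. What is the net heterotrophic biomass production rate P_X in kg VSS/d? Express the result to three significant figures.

No decay correction is needed, so Y_obs = Y = 0.435.
Substrate removed = Q·(S₀ − S) = 2580 m³/d × (1230 − 19.2) g/m³ = 3.12×10^6 g/d = 3124 kg/d.
So the net sludge growth is P_X = 0.4350 × 3124 = 1359 kg VSS/d.

P_X ≈ 1360 kg VSS/d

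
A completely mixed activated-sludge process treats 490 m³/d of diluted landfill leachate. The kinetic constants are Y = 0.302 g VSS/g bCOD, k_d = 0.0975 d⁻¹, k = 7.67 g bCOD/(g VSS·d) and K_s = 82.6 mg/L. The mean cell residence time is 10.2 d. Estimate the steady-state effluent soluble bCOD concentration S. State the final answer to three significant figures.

For a completely mixed reactor with recycle the Lawrence–McCarty relation gives S = K_s·(1 + k_d·θ_c) / [θ_c·(Y·k − k_d) − 1] = 82.6 × (1 + 0.0975 × 10.2) / [10.2 × (0.302 × 7.67 − 0.0975) − 1] = 164.7 / 21.63 = 7.616 mg/L.

S ≈ 7.62 mg/L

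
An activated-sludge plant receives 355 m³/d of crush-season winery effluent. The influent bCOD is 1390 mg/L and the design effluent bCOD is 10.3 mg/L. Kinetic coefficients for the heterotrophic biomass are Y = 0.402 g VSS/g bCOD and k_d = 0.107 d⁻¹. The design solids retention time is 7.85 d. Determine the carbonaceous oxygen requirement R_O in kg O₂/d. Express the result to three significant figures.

The observed yield is Y_obs = Y/(1 + k_d·θ_c) = 0.402 / (1 + 0.107 × 7.85) = 0.402 / 1.840 = 0.2185 g VSS per g bCOD removed.
Mass of bCOD removed per day: Q(S₀ − S) = 355 × 1380 g/m³ = 489.8 kg/d.
Biomass synthesised: P_X = Y_obs × 489.8 = 107.0 kg VSS/d.
R_O = Q·ΔS − 1.42 P_X = 489.8 − 152.0 = 337.8 kg O₂/d.

R_O ≈ 338 kg O₂/d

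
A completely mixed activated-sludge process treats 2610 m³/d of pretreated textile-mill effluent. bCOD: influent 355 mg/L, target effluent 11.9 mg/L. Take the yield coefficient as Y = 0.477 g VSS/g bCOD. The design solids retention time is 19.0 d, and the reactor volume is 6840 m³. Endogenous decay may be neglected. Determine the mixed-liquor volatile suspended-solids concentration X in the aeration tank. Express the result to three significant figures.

X = Y·Q·ΔS·θ_c / V = 0.477 × 2610 × (355 − 11.9) × 19.0 / 6840 = 1187 mg/L.

X ≈ 1190 mg/L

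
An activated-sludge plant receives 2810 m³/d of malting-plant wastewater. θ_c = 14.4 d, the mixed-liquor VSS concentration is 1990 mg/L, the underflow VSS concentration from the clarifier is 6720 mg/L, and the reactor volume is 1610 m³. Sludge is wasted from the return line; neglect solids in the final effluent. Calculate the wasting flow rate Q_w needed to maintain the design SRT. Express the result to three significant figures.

θ_c = V·X/(Q_w·X_r) when wasting from the recycle, so Q_w = V·X/(θ_c·X_r) = 1610 × 1990 / (14.4 × 6720) = 33.11 m³/d.

Q_w ≈ 33.1 m³/d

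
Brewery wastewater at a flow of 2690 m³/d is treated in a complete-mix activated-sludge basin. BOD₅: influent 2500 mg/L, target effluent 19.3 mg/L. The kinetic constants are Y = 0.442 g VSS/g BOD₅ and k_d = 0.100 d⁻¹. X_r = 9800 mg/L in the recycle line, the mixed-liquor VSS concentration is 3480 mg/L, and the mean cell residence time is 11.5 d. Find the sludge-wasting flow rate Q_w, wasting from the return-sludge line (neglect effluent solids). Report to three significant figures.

Q_w ≈ 140 m³/d

Steady-state biomass mass balance: V·X·(1 + k_d·θ_c) = Y·Q·(S₀ − S)·θ_c, so V = 0.442 × 2690 × (2500 − 19.3) × 11.5 / [3480 × (1 + 0.100 × 11.5)] = 3.39×10^7 / 7482 = 4533 m³.
Wasting from the return line (neglecting effluent solids): Q_w = V·X / (θ_c·X_r) = 4533 × 3480 / (11.5 × 9800) = 140.0 m³/d.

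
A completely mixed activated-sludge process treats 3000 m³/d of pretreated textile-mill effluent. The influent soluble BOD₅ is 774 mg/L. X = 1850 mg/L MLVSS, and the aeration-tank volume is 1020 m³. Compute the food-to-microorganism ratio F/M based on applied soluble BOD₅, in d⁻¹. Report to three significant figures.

F/M ≈ 1.23 d⁻¹

F/M = Q·S₀ / (V·X) = 3000 × 774 / (1020 × 1850) = 1.231 g soluble BOD₅·(g VSS·d)⁻¹.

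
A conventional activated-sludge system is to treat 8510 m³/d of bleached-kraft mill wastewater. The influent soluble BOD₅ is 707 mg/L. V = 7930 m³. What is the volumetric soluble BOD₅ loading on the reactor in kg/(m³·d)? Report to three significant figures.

Applied soluble BOD₅ load per unit volume = Q·S₀/V = (8510 × 707/1000)/7930 = 0.7587 kg soluble BOD₅·m⁻³·d⁻¹.

L_v ≈ 0.759 kg soluble BOD₅/(m³·d)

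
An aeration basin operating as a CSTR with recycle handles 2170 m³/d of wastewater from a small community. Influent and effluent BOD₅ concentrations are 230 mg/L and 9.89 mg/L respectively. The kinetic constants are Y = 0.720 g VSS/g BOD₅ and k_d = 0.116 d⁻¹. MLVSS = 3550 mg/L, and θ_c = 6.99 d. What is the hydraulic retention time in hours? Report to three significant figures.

τ ≈ 4.14 h

Steady-state biomass mass balance: V·X·(1 + k_d·θ_c) = Y·Q·(S₀ − S)·θ_c, so V = 0.720 × 2170 × (230 − 9.89) × 6.99 / [3550 × (1 + 0.116 × 6.99)] = 2.4×10^6 / 6428 = 373.9 m³.
HRT = V/Q = 373.9 m³ / 2170 m³·d⁻¹ = 0.1723 d × 24 = 4.136 h.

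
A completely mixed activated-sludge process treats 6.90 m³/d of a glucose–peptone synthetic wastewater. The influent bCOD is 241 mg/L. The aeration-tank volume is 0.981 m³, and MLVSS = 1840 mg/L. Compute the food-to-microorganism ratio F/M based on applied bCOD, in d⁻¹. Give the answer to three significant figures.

F/M = applied load / biomass = Q·S₀/(V·X) = 6.90 × 241 / (0.9810 × 1840) = 0.9213 d⁻¹.

F/M ≈ 0.921 d⁻¹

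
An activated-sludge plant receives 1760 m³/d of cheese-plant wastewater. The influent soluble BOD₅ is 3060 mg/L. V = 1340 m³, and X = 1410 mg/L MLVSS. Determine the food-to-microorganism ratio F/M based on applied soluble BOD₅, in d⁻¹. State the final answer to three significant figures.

F/M = applied load / biomass = Q·S₀/(V·X) = 1760 × 3060 / (1340 × 1410) = 2.850 d⁻¹.

F/M ≈ 2.85 d⁻¹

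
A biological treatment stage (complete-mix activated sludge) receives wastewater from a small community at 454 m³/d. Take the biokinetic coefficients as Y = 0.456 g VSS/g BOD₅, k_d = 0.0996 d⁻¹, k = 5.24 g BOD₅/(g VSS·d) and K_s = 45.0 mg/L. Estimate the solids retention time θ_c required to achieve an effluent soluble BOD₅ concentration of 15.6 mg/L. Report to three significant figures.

θ_c ≈ 1.94 d

Specific growth rate at S = 15.6 mg/L: μ = YkS/(K_s+S) = 0.456·5.24·15.6/(45.0+15.6) = 0.6151 d⁻¹.
θ_c = 1/(μ − k_d) = 1/(0.6151 − 0.0996) = 1/0.5155 = 1.940 d.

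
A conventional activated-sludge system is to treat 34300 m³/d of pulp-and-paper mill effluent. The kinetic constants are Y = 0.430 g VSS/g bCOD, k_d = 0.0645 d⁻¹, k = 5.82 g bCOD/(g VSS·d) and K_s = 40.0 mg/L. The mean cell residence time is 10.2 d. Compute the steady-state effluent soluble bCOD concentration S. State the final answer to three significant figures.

For a completely mixed reactor with recycle the Lawrence–McCarty relation gives S = K_s·(1 + k_d·θ_c) / [θ_c·(Y·k − k_d) − 1] = 40.0 × (1 + 0.0645 × 10.2) / [10.2 × (0.430 × 5.82 − 0.0645) − 1] = 66.32 / 23.87 = 2.778 mg/L.

S ≈ 2.78 mg/L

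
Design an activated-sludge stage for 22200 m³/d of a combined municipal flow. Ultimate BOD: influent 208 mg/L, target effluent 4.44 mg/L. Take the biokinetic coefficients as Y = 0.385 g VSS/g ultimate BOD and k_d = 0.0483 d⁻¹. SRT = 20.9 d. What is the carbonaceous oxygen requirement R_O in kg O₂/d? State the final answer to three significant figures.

R_O ≈ 3290 kg O₂/d

The observed yield is Y_obs = Y/(1 + k_d·θ_c) = 0.385 / (1 + 0.0483 × 20.9) = 0.385 / 2.009 = 0.1916 g VSS per g ultimate BOD removed.
Substrate removed = Q·(S₀ − S) = 22200 m³/d × (208 − 4.44) g/m³ = 4.52×10^6 g/d = 4519 kg/d.
P_X = Y_obs·Q·(S₀ − S) = 0.1916 × 4519 = 865.8 kg VSS/d.
Carbonaceous O₂ demand = substrate oxidised − cell-mass equivalent = 4519 − 1.42 × 865.8 = 3290 kg O₂/d.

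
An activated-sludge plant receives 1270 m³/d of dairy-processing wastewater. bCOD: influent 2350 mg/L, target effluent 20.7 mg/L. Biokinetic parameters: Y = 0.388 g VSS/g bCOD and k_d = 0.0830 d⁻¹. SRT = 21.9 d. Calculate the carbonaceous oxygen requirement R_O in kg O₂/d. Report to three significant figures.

R_O ≈ 2380 kg O₂/d

Y_obs = Y / (1 + k_d θ_c) = 0.388 / (1 + 0.0830 × 21.9) = 0.388 / 2.818 = 0.1377.
Mass of bCOD removed per day: Q(S₀ − S) = 1270 × 2329 g/m³ = 2958 kg/d.
Net sludge production P_X = 0.1377 × 2958 = 407.3 kg VSS/d.
Carbonaceous O₂ demand = substrate oxidised − cell-mass equivalent = 2958 − 1.42 × 407.3 = 2380 kg O₂/d.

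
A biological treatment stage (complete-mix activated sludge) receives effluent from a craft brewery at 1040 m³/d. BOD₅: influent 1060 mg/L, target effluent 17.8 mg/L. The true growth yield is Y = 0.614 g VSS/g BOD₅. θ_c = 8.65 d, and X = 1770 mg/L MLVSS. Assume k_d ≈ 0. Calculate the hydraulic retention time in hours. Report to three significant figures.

With k_d = 0 the design equation reduces to V = Y Q (S₀−S) θ_c / X = 0.614 × 1040 × (1060 − 17.8) × 8.65 / 1770 = 3252 m³.
τ = V/Q = 3252/1040 = 3.127 d, or 75.05 h.

τ ≈ 75.1 h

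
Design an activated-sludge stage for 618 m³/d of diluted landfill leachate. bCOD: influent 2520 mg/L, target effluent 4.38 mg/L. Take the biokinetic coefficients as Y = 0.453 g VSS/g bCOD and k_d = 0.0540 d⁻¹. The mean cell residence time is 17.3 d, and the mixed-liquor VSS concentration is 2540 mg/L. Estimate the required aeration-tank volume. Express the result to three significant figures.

V ≈ 2480 m³

Rearranging the biomass balance for a CMAS with decay, V = Y·Q·ΔS·θ_c / [X·(1+k_d θ_c)] = 0.453 × 618 × (2520 − 4.38) × 17.3 / [2540 × (1 + 0.0540 × 17.3)] = 1.22×10^7 / 4913 = 2480 m³.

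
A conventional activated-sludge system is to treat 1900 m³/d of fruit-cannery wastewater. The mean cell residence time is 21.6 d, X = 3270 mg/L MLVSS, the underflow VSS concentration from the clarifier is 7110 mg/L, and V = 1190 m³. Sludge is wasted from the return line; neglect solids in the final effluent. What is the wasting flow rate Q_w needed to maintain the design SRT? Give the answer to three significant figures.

Q_w = (V·X)/(θ_c X_r) = 1190 × 3270 / (21.6 × 7110) = 25.34 m³/d.

Q_w ≈ 25.3 m³/d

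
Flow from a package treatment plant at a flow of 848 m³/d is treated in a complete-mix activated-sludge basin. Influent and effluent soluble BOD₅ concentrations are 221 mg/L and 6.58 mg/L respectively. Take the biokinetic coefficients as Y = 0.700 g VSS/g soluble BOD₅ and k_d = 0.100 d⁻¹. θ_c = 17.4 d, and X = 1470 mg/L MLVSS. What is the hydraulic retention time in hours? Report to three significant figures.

τ ≈ 15.6 h

Rearranging the biomass balance for a CMAS with decay, V = Y·Q·ΔS·θ_c / [X·(1+k_d θ_c)] = 0.700 × 848 × (221 − 6.58) × 17.4 / [1470 × (1 + 0.100 × 17.4)] = 2.21×10^6 / 4028 = 549.8 m³.
τ = V/Q = 549.8/848 = 0.6484 d, or 15.56 h.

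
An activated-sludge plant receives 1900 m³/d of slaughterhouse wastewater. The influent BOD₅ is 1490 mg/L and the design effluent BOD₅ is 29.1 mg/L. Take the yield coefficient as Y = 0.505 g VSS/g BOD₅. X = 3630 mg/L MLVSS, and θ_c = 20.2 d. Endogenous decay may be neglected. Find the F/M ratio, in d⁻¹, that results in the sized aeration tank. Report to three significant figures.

V·X = Y·Q·ΔS·θ_c gives V = 0.505 × 1900 × (1490 − 29.1) × 20.2 / 3630 = 7800 m³.
F/M = applied load / biomass = Q·S₀/(V·X) = 1900 × 1490 / (7800 × 3630) = 0.09998 d⁻¹.

F/M ≈ 0.1000 d⁻¹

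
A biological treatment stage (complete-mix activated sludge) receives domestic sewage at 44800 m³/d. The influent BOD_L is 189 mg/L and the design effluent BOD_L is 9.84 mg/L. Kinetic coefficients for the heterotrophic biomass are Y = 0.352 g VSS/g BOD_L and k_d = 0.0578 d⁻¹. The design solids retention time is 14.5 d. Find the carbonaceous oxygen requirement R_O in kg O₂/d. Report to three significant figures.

Correct the yield for decay: Y_obs = Y/(1 + k_d θ_c) = 0.352 / (1 + 0.0578 × 14.5) = 0.352 / 1.838 = 0.1915.
Substrate removed = Q·(S₀ − S) = 44800 m³/d × (189 − 9.84) g/m³ = 8.03×10^6 g/d = 8026 kg/d.
Net sludge production P_X = 0.1915 × 8026 = 1537 kg VSS/d.
R_O = Q·(S₀ − S) − 1.42·P_X = 8026 − 1.42 × 1537 = 5844 kg O₂/d.

R_O ≈ 5840 kg O₂/d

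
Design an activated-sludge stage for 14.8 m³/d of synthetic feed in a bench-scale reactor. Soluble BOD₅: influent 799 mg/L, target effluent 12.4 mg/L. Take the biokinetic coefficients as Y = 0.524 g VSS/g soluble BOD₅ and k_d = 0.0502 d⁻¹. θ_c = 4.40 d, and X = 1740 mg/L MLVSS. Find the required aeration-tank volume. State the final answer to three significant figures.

V ≈ 12.6 m³

From the SRT design equation V = Y Q (S₀−S) θ_c / [X (1 + k_d θ_c)] = 0.524 × 14.8 × (799 − 12.4) × 4.40 / [1740 × (1 + 0.0502 × 4.40)] = 2.68×10^4 / 2124 = 12.64 m³.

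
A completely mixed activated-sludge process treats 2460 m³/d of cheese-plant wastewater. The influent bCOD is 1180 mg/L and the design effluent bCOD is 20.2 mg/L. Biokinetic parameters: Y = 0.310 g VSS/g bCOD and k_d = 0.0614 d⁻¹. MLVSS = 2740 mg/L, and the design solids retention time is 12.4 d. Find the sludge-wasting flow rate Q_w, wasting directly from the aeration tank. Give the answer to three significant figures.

Steady-state biomass mass balance: V·X·(1 + k_d·θ_c) = Y·Q·(S₀ − S)·θ_c, so V = 0.310 × 2460 × (1180 − 20.2) × 12.4 / [2740 × (1 + 0.0614 × 12.4)] = 1.1×10^7 / 4826 = 2272 m³.
With mixed-liquor wasting, θ_c = V/Q_w, so Q_w = V/θ_c = 2272/12.4 = 183.3 m³/d.

Q_w ≈ 183 m³/d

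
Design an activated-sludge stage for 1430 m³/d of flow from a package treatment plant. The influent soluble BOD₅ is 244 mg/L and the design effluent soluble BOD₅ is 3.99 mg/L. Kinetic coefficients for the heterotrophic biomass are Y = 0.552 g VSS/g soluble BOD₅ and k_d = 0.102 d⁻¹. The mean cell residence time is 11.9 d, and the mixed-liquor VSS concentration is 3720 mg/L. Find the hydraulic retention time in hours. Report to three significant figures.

τ ≈ 4.59 h

Steady-state biomass mass balance: V·X·(1 + k_d·θ_c) = Y·Q·(S₀ − S)·θ_c, so V = 0.552 × 1430 × (244 − 3.99) × 11.9 / [3720 × (1 + 0.102 × 11.9)] = 2.25×10^6 / 8235 = 273.8 m³.
HRT = V/Q = 273.8 m³ / 1430 m³·d⁻¹ = 0.1914 d × 24 = 4.595 h.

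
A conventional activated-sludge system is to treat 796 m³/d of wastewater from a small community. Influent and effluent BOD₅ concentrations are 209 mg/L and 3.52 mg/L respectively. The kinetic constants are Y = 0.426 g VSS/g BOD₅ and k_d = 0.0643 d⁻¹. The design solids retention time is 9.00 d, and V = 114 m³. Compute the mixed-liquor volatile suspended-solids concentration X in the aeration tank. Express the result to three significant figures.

From V·X·(1 + k_d·θ_c) = Y·Q·(S₀ − S)·θ_c: X = 0.426 × 796 × (209 − 3.52) × 9.00 / [114 × (1 + 0.0643 × 9.00)] = 3484 mg/L.

X ≈ 3480 mg/L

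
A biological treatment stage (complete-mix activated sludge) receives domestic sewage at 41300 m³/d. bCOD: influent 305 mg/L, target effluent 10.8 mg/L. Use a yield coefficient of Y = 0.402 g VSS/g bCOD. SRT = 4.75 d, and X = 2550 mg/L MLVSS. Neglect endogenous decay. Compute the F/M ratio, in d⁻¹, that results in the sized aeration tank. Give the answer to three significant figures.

V·X = Y·Q·ΔS·θ_c gives V = 0.402 × 41300 × (305 − 10.8) × 4.75 / 2550 = 9099 m³.
F/M = applied load / biomass = Q·S₀/(V·X) = 41300 × 305 / (9099 × 2550) = 0.5429 d⁻¹.

F/M ≈ 0.543 d⁻¹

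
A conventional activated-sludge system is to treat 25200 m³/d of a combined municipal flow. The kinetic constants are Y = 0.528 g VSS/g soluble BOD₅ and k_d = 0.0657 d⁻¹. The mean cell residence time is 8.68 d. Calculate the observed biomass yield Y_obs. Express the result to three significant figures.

Observed yield with endogenous decay: Y_obs = Y / (1 + k_d·θ_c) = 0.528 / (1 + 0.0657 × 8.68) = 0.528 / 1.570 = 0.3362 g VSS/g soluble BOD₅.

Y_obs ≈ 0.336 g VSS/g soluble BOD₅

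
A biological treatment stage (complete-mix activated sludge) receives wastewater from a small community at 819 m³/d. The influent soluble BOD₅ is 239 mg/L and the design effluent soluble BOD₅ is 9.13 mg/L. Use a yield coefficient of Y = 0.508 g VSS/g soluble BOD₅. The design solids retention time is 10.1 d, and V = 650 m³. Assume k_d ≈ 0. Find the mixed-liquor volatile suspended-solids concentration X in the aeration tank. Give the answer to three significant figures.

X ≈ 1490 mg/L

From V·X = Y·Q·(S₀ − S)·θ_c (decay neglected): X = 0.508 × 819 × (239 − 9.13) × 10.1 / 650 = 1486 mg/L.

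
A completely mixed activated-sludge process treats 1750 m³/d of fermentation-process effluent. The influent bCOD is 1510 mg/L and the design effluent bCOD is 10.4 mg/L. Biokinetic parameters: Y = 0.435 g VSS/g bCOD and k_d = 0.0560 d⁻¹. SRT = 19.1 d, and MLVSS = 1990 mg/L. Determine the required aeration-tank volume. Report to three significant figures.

V ≈ 5290 m³

Steady-state biomass mass balance: V·X·(1 + k_d·θ_c) = Y·Q·(S₀ − S)·θ_c, so V = 0.435 × 1750 × (1510 − 10.4) × 19.1 / [1990 × (1 + 0.0560 × 19.1)] = 2.18×10^7 / 4119 = 5294 m³.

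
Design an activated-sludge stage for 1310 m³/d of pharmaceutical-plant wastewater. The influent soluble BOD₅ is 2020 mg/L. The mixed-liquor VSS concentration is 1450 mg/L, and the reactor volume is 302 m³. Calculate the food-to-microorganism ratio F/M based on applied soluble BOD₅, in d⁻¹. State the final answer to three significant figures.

F/M = applied load / biomass = Q·S₀/(V·X) = 1310 × 2020 / (302.0 × 1450) = 6.043 d⁻¹.

F/M ≈ 6.04 d⁻¹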